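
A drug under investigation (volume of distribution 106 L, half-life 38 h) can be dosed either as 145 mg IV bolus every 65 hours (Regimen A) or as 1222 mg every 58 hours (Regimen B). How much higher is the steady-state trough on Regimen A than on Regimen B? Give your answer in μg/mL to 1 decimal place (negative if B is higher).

-5.5 μg/mL

Regimen A: f = (1/2)^(65/38) ≈ 0.3055; Cmin,ss = (145/106)·f/(1−f) ≈ 0.602 μg/mL.
Regimen B: f = (1/2)^(58/38) ≈ 0.3472; Cmin,ss = (1222/106)·f/(1−f) ≈ 6.131 μg/mL.
Difference ≈ 0.602 − 6.131 ≈ -5.529 μg/mL.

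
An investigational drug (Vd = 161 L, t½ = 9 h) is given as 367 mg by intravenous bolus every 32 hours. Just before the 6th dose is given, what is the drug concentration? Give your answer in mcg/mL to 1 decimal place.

f = (1/2)^(τ/t½) = (1/2)^(32/9) ≈ 0.0850.
C₀ = D/Vd = 367/161 ≈ 2.280 mcg/mL.
Before the 6th dose, 5 doses have been given. Superposition: Cmin = C₀·(f + f² + … + f^5).
≈ 2.280 × (0.0850 + 0.0072 + 0.0006 + 0.0001 + 0.0000) ≈ 2.280 × 0.0929 ≈ 0.212 mcg/mL.

0.2 mcg/mL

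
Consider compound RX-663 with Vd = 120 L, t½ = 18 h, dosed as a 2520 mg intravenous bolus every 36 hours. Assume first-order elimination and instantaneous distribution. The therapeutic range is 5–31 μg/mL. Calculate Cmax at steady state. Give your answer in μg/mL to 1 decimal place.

τ = 36 h = 2 half-lives, so f = (1/2)^2 = 0.25.
Accumulation ratio R = 1/(1 − f) = 1/0.75 = 4/3.
Single-dose peak C₀ = D/Vd = 2520/120 = 21 μg/mL.
Steady-state peak Cmax,ss = C₀·R = 21 × 4/3 ≈ 28.000 μg/mL.
Peak 28.0 μg/mL vs MTC 31 μg/mL: below toxic threshold.

28.0 μg/mL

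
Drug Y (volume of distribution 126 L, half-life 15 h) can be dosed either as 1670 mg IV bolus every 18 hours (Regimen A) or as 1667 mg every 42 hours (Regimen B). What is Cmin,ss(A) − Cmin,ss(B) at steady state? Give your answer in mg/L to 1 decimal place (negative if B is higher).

8.0 mg/L

Regimen A: f = (1/2)^(18/15) ≈ 0.4353; Cmin,ss = (1670/126)·f/(1−f) ≈ 10.217 mg/L.
Regimen B: f = (1/2)^(42/15) ≈ 0.1436; Cmin,ss = (1667/126)·f/(1−f) ≈ 2.218 mg/L.
Difference ≈ 10.217 − 2.218 ≈ 7.999 mg/L.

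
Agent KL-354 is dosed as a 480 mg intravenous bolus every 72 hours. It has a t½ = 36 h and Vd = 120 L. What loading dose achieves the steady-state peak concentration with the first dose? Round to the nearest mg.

f = (1/2)^(72/36) ≈ 0.250000; accumulation ratio R = 1/(1−f) ≈ 1.33333.
Loading dose to hit Cmax,ss on first dose: D_load = D_maint·R ≈ 480 × 1.33333 ≈ 640.00 mg.

640 mg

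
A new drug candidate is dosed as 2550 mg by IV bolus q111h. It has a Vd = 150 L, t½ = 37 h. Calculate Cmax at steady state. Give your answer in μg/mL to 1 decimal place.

19.4 μg/mL

The dosing interval is 3 half-lives, so f = 2^(−3) = 0.125.
At steady state, R = 1/(1 − 0.125) = 8/7.
Single-dose peak C₀ = D/Vd = 2550/150 = 17 μg/mL.
Steady-state peak Cmax,ss = C₀·R = 17 × 8/7 ≈ 19.429 μg/mL.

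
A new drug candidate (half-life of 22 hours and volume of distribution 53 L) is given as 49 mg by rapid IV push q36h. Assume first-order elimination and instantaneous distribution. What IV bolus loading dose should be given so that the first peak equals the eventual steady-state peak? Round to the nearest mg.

72 mg

f = (1/2)^(36/22) ≈ 0.321666; accumulation ratio R = 1/(1−f) ≈ 1.47420.
Loading dose to hit Cmax,ss on first dose: D_load = D_maint·R ≈ 49 × 1.47420 ≈ 72.24 mg.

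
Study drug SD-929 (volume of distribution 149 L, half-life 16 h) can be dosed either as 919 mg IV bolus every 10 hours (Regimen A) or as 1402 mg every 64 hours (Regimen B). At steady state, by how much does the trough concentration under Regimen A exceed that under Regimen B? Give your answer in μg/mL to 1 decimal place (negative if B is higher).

Regimen A: f = (1/2)^(10/16) ≈ 0.6484; Cmin,ss = (919/149)·f/(1−f) ≈ 11.374 μg/mL.
Regimen B: f = (1/2)^(64/16) ≈ 0.0625; Cmin,ss = (1402/149)·f/(1−f) ≈ 0.627 μg/mL.
Difference ≈ 11.374 − 0.627 ≈ 10.747 μg/mL.

10.7 μg/mL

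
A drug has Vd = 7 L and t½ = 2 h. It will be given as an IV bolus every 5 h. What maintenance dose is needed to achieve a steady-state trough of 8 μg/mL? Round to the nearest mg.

τ/t½ = 5/2 ≈ 2.5, so f = (1/2)^(5/2) ≈ 0.176777.
Cmin,ss = (D/Vd)·f/(1−f), so D = Cmin,ss·Vd·(1−f)/f.
D = 8 × 7 × (1−f)/f ≈ 8 × 7 × 4.65684 ≈ 260.78 mg.

261 mg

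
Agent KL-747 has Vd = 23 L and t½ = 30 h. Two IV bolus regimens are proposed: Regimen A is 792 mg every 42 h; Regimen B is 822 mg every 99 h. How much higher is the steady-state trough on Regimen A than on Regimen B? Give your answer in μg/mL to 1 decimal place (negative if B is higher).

17.0 μg/mL

Regimen A: f = (1/2)^(42/30) ≈ 0.3789; Cmin,ss = (792/23)·f/(1−f) ≈ 21.007 μg/mL.
Regimen B: f = (1/2)^(99/30) ≈ 0.1015; Cmin,ss = (822/23)·f/(1−f) ≈ 4.037 μg/mL.
Difference ≈ 21.007 − 4.037 ≈ 16.970 μg/mL.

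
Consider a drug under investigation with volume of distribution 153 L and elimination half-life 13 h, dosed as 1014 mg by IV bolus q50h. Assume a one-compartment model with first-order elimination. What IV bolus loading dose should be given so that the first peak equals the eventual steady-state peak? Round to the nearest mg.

f = (1/2)^(50/13) ≈ 0.069533; accumulation ratio R = 1/(1−f) ≈ 1.07473.
Loading dose to hit Cmax,ss on first dose: D_load = D_maint·R ≈ 1014 × 1.07473 ≈ 1089.78 mg.

1090 mg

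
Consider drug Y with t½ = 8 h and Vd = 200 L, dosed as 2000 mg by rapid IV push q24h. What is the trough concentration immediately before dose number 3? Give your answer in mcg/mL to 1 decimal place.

f = (1/2)^(τ/t½) = (1/2)^(24/8) ≈ 0.1250.
C₀ = D/Vd = 2000/200 ≈ 10.000 mcg/mL.
Before the 3rd dose, 2 doses have been given. Superposition: Cmin = C₀·(f + f²).
≈ 10.000 × (0.1250 + 0.0156) ≈ 10.000 × 0.1406 ≈ 1.406 mcg/mL.

1.4 mcg/mL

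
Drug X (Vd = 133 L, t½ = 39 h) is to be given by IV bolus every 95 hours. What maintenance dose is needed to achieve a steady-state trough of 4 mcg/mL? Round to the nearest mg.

2347 mg

τ/t½ = 95/39 ≈ 2.4359, so f = (1/2)^(95/39) ≈ 0.184808.
Cmin,ss = (D/Vd)·f/(1−f), so D = Cmin,ss·Vd·(1−f)/f.
D = 4 × 133 × (1−f)/f ≈ 4 × 133 × 4.41102 ≈ 2346.66 mg.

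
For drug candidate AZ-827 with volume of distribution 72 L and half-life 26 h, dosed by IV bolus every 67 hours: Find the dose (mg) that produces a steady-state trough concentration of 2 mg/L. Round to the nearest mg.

τ/t½ = 67/26 ≈ 2.5769, so f = (1/2)^(67/26) ≈ 0.167598.
Cmin,ss = (D/Vd)·f/(1−f), so D = Cmin,ss·Vd·(1−f)/f.
D = 2 × 72 × (1−f)/f ≈ 2 × 72 × 4.96666 ≈ 715.20 mg.

715 mg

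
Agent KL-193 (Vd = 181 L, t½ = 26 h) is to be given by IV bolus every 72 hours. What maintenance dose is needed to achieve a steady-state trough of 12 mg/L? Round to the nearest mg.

τ/t½ = 72/26 ≈ 2.7692, so f = (1/2)^(72/26) ≈ 0.146683.
Cmin,ss = (D/Vd)·f/(1−f), so D = Cmin,ss·Vd·(1−f)/f.
D = 12 × 181 × (1−f)/f ≈ 12 × 181 × 5.81742 ≈ 12635.44 mg.

12635 mg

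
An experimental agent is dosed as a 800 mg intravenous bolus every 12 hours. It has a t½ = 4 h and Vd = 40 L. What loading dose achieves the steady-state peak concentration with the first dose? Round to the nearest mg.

f = (1/2)^(12/4) ≈ 0.125000; accumulation ratio R = 1/(1−f) ≈ 1.14286.
Loading dose to hit Cmax,ss on first dose: D_load = D_maint·R ≈ 800 × 1.14286 ≈ 914.29 mg.

914 mg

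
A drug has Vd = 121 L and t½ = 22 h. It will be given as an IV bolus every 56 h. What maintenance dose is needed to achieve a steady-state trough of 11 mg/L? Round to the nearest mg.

τ/t½ = 56/22 ≈ 2.5455, so f = (1/2)^(56/22) ≈ 0.171294.
Cmin,ss = (D/Vd)·f/(1−f), so D = Cmin,ss·Vd·(1−f)/f.
D = 11 × 121 × (1−f)/f ≈ 11 × 121 × 4.83792 ≈ 6439.27 mg.

6439 mg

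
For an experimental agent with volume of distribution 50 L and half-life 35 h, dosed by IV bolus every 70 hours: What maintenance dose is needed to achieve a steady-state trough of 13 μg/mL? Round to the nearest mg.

1950 mg

τ/t½ = 70/35 ≈ 2, so f = (1/2)^(70/35) ≈ 0.250000.
Cmin,ss = (D/Vd)·f/(1−f), so D = Cmin,ss·Vd·(1−f)/f.
D = 13 × 50 × (1−f)/f ≈ 13 × 50 × 3.00000 ≈ 1950.00 mg.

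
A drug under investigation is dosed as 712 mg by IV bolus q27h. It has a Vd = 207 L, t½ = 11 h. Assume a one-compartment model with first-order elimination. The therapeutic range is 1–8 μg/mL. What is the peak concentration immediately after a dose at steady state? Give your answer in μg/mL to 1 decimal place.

4.2 μg/mL

τ/t½ = 27/11 ≈ 2.4545, so fraction remaining f = (1/2)^(27/11) ≈ 0.1824.
Accumulation ratio R = 1/(1 − f) ≈ 1/0.8176 ≈ 1.2231.
Each bolus raises the concentration by D/Vd = 712/207 ≈ 3.440 μg/mL.
Steady-state peak Cmax,ss = C₀·R ≈ 3.440 × 1.2231 ≈ 4.207 μg/mL.
Peak 4.2 μg/mL vs MTC 8 μg/mL: below toxic threshold.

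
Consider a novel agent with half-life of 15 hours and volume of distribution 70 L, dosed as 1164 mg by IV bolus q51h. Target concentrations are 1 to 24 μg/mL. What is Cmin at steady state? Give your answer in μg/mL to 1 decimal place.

1.7 μg/mL

k = ln2/t½ = ln2/15 ≈ 0.046210 h⁻¹; fraction remaining f = e^(−kτ) = e^(−0.046210×51) ≈ 0.0947.
Single-dose peak C₀ = D/Vd = 1164/70 ≈ 16.629 μg/mL.
Steady-state trough Cmin,ss = C₀·f/(1−f) ≈ 16.629 × 0.0947/0.9053 ≈ 1.739 μg/mL.
Trough 1.7 μg/mL vs MEC 1 μg/mL: adequate.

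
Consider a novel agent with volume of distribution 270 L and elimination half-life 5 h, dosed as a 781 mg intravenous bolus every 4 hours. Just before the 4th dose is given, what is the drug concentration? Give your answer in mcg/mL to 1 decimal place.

3.2 mcg/mL

f = (1/2)^(τ/t½) = (1/2)^(4/5) ≈ 0.5743.
C₀ = D/Vd = 781/270 ≈ 2.893 mcg/mL.
Before the 4th dose, 3 doses have been given. Superposition: Cmin = C₀·(f + f² + … + f^3).
≈ 2.893 × (0.5743 + 0.3298 + 0.1894) ≈ 2.893 × 1.0935 ≈ 3.163 mcg/mL.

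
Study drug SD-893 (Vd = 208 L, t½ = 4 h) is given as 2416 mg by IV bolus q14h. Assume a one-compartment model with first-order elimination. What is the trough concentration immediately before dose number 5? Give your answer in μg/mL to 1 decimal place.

1.1 μg/mL

f = (1/2)^(τ/t½) = (1/2)^(14/4) ≈ 0.0884.
C₀ = D/Vd = 2416/208 ≈ 11.615 μg/mL.
Before the 5th dose, 4 doses have been given. Superposition: Cmin = C₀·(f + f² + … + f^4).
≈ 11.615 × (0.0884 + 0.0078 + 0.0007 + 0.0001) ≈ 11.615 × 0.0970 ≈ 1.127 μg/mL.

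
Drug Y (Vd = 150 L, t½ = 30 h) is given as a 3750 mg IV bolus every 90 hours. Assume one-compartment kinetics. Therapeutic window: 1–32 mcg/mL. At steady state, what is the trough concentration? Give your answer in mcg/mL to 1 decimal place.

The dosing interval is 3 half-lives, so f = 2^(−3) = 0.125.
Accumulation ratio R = 1/(1 − f) = 1/0.875 = 8/7.
Single-dose peak C₀ = D/Vd = 3750/150 = 25 mcg/mL.
Steady-state peak Cmax,ss = C₀·R = 25 × 8/7 ≈ 28.571 mcg/mL.
Steady-state trough Cmin,ss = Cmax,ss·f ≈ 28.571 × 0.125 ≈ 3.571 mcg/mL.
Trough 3.6 mcg/mL vs MEC 1 mcg/mL: adequate.

3.6 mcg/mL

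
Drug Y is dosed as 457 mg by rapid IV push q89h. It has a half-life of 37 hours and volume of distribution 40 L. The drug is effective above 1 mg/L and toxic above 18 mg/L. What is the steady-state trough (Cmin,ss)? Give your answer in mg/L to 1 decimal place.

2.7 mg/L

Over one 89-h interval, 89/37 ≈ 2.4054 half-lives elapse, leaving f ≈ 0.1888 of each dose.
Each bolus raises the concentration by D/Vd = 457/40 ≈ 11.425 mg/L.
Steady-state trough Cmin,ss = C₀·f/(1−f) ≈ 11.425 × 0.1888/0.8112 ≈ 2.659 mg/L.
Trough 2.7 mg/L vs MEC 1 mg/L: adequate.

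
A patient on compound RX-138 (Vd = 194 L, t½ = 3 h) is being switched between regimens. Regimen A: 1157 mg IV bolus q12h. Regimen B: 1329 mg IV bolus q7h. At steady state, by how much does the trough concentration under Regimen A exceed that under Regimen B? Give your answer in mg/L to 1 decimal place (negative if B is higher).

Regimen A: f = (1/2)^(12/3) ≈ 0.0625; Cmin,ss = (1157/194)·f/(1−f) ≈ 0.398 mg/L.
Regimen B: f = (1/2)^(7/3) ≈ 0.1984; Cmin,ss = (1329/194)·f/(1−f) ≈ 1.696 mg/L.
Difference ≈ 0.398 − 1.696 ≈ -1.298 mg/L.

-1.3 mg/L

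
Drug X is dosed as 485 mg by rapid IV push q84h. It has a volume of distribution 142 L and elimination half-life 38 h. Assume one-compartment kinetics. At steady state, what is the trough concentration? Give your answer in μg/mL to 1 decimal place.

0.9 μg/mL

Over one 84-h interval, 84/38 ≈ 2.2105 half-lives elapse, leaving f ≈ 0.2161 of each dose.
At steady state, accumulation factor R = 1/(1 − e^(−kτ)) ≈ 1.2757.
Single-dose peak C₀ = D/Vd = 485/142 ≈ 3.415 μg/mL.
Cmax,ss = C₀/(1 − f) ≈ 3.415/0.7839 ≈ 4.356 μg/mL.
Steady-state trough Cmin,ss = Cmax,ss·f ≈ 4.356 × 0.2161 ≈ 0.941 μg/mL.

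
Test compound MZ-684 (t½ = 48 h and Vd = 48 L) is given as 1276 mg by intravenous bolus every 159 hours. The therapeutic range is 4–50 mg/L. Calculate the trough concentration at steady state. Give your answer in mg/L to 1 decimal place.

Over one 159-h interval, 159/48 ≈ 3.3125 half-lives elapse, leaving f ≈ 0.1007 of each dose.
Single-dose peak C₀ = D/Vd = 1276/48 ≈ 26.583 mg/L.
Steady-state trough Cmin,ss = C₀·f/(1−f) ≈ 26.583 × 0.1007/0.8993 ≈ 2.977 mg/L.
Trough 3.0 mg/L vs MEC 4 mg/L: subtherapeutic.

3.0 mg/L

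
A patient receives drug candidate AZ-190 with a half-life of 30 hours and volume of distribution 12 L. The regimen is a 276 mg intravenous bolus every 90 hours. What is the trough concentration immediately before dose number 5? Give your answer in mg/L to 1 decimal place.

f = (1/2)^(τ/t½) = (1/2)^(90/30) ≈ 0.1250.
C₀ = D/Vd = 276/12 ≈ 23.000 mg/L.
Before the 5th dose, 4 doses have been given. Superposition: Cmin = C₀·(f + f² + … + f^4).
≈ 23.000 × (0.1250 + 0.0156 + 0.0020 + 0.0002) ≈ 23.000 × 0.1428 ≈ 3.284 mg/L.

3.3 mg/L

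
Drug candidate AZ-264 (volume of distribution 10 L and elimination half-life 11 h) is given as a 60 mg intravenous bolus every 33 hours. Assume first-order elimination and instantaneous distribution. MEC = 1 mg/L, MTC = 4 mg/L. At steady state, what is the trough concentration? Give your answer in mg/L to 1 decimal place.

0.9 mg/L

τ = 33 h = 3 half-lives, so f = (1/2)^3 = 0.125.
At steady state, R = 1/(1 − 0.125) = 8/7.
Single-dose peak C₀ = D/Vd = 60/10 = 6 mg/L.
Steady-state peak Cmax,ss = C₀·R = 6 × 8/7 ≈ 6.857 mg/L.
Steady-state trough Cmin,ss = Cmax,ss·f ≈ 6.857 × 0.125 ≈ 0.857 mg/L.
Trough 0.9 mg/L vs MEC 1 mg/L: subtherapeutic.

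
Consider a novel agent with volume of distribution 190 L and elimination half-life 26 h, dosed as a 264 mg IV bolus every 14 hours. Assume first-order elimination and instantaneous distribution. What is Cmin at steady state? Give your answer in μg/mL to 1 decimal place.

3.1 μg/mL

k = ln2/t½ = ln2/26 ≈ 0.026660 h⁻¹; fraction remaining f = e^(−kτ) = e^(−0.026660×14) ≈ 0.6885.
Single-dose peak C₀ = D/Vd = 264/190 ≈ 1.389 μg/mL.
Steady-state trough Cmin,ss = C₀·f/(1−f) ≈ 1.389 × 0.6885/0.3115 ≈ 3.070 μg/mL.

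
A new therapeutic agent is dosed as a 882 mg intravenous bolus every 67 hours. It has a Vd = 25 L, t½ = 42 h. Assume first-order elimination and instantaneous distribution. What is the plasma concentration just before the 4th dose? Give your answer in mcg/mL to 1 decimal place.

f = (1/2)^(τ/t½) = (1/2)^(67/42) ≈ 0.3310.
C₀ = D/Vd = 882/25 ≈ 35.280 mcg/mL.
Before the 4th dose, 3 doses have been given. Superposition: Cmin = C₀·(f + f² + … + f^3).
≈ 35.280 × (0.3310 + 0.1096 + 0.0363) ≈ 35.280 × 0.4769 ≈ 16.825 mcg/mL.

16.8 mcg/mL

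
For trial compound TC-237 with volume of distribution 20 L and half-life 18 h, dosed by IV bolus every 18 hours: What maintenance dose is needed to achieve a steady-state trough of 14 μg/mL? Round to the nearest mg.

280 mg

τ/t½ = 18/18 ≈ 1, so f = (1/2)^(18/18) ≈ 0.500000.
Cmin,ss = (D/Vd)·f/(1−f), so D = Cmin,ss·Vd·(1−f)/f.
D = 14 × 20 × (1−f)/f ≈ 14 × 20 × 1.00000 ≈ 280.00 mg.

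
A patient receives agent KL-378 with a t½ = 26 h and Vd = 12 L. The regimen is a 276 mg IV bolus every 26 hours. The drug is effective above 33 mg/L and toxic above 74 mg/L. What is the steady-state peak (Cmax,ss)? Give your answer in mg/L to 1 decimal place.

46.0 mg/L

The dosing interval is 1 half-life, so f = 2^(−1) = 0.5.
At steady state, R = 1/(1 − 0.5) = 2/1.
Single-dose peak C₀ = D/Vd = 276/12 = 23 mg/L.
Steady-state peak Cmax,ss = C₀·R = 23 × 2/1 ≈ 46.000 mg/L.
Peak 46.0 mg/L vs MTC 74 mg/L: below toxic threshold.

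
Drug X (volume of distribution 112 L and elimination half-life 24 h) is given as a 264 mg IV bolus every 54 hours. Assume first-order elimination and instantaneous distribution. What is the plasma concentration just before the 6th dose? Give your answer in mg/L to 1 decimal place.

f = (1/2)^(τ/t½) = (1/2)^(54/24) ≈ 0.2102.
C₀ = D/Vd = 264/112 ≈ 2.357 mg/L.
Before the 6th dose, 5 doses have been given. Superposition: Cmin = C₀·(f + f² + … + f^5).
≈ 2.357 × (0.2102 + 0.0442 + 0.0093 + 0.0020 + 0.0004) ≈ 2.357 × 0.2661 ≈ 0.627 mg/L.

0.6 mg/L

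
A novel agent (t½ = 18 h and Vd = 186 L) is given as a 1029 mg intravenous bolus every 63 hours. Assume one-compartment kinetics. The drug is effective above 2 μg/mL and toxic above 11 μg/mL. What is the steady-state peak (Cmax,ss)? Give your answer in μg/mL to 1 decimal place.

τ/t½ = 63/18 ≈ 3.5, so fraction remaining f = (1/2)^(63/18) ≈ 0.0884.
Accumulation ratio R = 1/(1 − f) ≈ 1/0.9116 ≈ 1.0970.
Each bolus raises the concentration by D/Vd = 1029/186 ≈ 5.532 μg/mL.
Cmax,ss = C₀/(1 − f) ≈ 5.532/0.9116 ≈ 6.068 μg/mL.
Peak 6.1 μg/mL vs MTC 11 μg/mL: below toxic threshold.

6.1 μg/mL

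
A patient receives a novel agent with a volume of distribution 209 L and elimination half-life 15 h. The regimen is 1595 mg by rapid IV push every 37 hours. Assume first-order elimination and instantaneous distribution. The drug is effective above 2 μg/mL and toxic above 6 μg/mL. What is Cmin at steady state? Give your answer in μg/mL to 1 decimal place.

k = ln2/t½ = ln2/15 ≈ 0.046210 h⁻¹; fraction remaining f = e^(−kτ) = e^(−0.046210×37) ≈ 0.1809.
Accumulation ratio R = 1/(1 − f) ≈ 1/0.8191 ≈ 1.2209.
Each bolus raises the concentration by D/Vd = 1595/209 ≈ 7.632 μg/mL.
Steady-state peak Cmax,ss = C₀·R ≈ 7.632 × 1.2209 ≈ 9.318 μg/mL.
Steady-state trough Cmin,ss = Cmax,ss·f ≈ 9.318 × 0.1809 ≈ 1.686 μg/mL.
Trough 1.7 μg/mL vs MEC 2 μg/mL: subtherapeutic.

1.7 μg/mL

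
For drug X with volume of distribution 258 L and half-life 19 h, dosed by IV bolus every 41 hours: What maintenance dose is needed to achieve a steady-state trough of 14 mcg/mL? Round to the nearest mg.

τ/t½ = 41/19 ≈ 2.1579, so f = (1/2)^(41/19) ≈ 0.224083.
Cmin,ss = (D/Vd)·f/(1−f), so D = Cmin,ss·Vd·(1−f)/f.
D = 14 × 258 × (1−f)/f ≈ 14 × 258 × 3.46263 ≈ 12507.02 mg.

12507 mg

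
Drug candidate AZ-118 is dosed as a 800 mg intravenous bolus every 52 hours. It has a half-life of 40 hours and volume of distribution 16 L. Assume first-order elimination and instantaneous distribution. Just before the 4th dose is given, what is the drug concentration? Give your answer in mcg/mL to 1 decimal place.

31.9 mcg/mL

f = (1/2)^(τ/t½) = (1/2)^(52/40) ≈ 0.4061.
C₀ = D/Vd = 800/16 ≈ 50.000 mcg/mL.
Before the 4th dose, 3 doses have been given. Superposition: Cmin = C₀·(f + f² + … + f^3).
≈ 50.000 × (0.4061 + 0.1649 + 0.0670) ≈ 50.000 × 0.6380 ≈ 31.900 mcg/mL.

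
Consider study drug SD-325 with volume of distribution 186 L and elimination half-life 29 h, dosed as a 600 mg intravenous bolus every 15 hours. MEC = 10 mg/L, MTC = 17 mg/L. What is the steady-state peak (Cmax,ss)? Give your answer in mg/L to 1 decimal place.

k = ln2/t½ = ln2/29 ≈ 0.023902 h⁻¹; fraction remaining f = e^(−kτ) = e^(−0.023902×15) ≈ 0.6987.
Accumulation ratio R = 1/(1 − f) ≈ 1/0.3013 ≈ 3.3190.
Each bolus raises the concentration by D/Vd = 600/186 ≈ 3.226 mg/L.
Cmax,ss = C₀/(1 − f) ≈ 3.226/0.3013 ≈ 10.707 mg/L.
Peak 10.7 mg/L vs MTC 17 mg/L: below toxic threshold.

10.7 mg/L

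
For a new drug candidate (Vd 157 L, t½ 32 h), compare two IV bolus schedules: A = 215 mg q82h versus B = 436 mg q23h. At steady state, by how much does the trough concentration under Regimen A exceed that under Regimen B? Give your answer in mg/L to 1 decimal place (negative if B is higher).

Regimen A: f = (1/2)^(82/32) ≈ 0.1693; Cmin,ss = (215/157)·f/(1−f) ≈ 0.279 mg/L.
Regimen B: f = (1/2)^(23/32) ≈ 0.6076; Cmin,ss = (436/157)·f/(1−f) ≈ 4.300 mg/L.
Difference ≈ 0.279 − 4.300 ≈ -4.021 mg/L.

-4.0 mg/L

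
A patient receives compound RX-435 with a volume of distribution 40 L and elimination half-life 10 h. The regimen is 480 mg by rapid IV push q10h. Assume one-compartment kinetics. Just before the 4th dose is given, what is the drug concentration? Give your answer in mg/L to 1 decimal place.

10.5 mg/L

f = (1/2)^(τ/t½) = (1/2)^(10/10) ≈ 0.5000.
C₀ = D/Vd = 480/40 ≈ 12.000 mg/L.
Before the 4th dose, 3 doses have been given. Superposition: Cmin = C₀·(f + f² + … + f^3).
≈ 12.000 × (0.5000 + 0.2500 + 0.1250) ≈ 12.000 × 0.8750 ≈ 10.500 mg/L.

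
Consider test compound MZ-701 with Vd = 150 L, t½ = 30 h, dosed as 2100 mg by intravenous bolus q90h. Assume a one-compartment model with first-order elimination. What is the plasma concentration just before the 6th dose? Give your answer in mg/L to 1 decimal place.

f = (1/2)^(τ/t½) = (1/2)^(90/30) ≈ 0.1250.
C₀ = D/Vd = 2100/150 ≈ 14.000 mg/L.
Before the 6th dose, 5 doses have been given. Superposition: Cmin = C₀·(f + f² + … + f^5).
≈ 14.000 × (0.1250 + 0.0156 + 0.0020 + 0.0002 + 0.0000) ≈ 14.000 × 0.1428 ≈ 1.999 mg/L.

2.0 mg/L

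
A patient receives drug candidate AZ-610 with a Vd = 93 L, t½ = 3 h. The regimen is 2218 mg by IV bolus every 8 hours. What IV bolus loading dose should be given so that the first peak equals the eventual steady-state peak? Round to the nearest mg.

f = (1/2)^(8/3) ≈ 0.157490; accumulation ratio R = 1/(1−f) ≈ 1.18693.
Loading dose to hit Cmax,ss on first dose: D_load = D_maint·R ≈ 2218 × 1.18693 ≈ 2632.61 mg.

2633 mg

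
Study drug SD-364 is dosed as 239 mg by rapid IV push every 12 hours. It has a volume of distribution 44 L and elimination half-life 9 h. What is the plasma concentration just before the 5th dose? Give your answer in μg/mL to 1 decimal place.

3.5 μg/mL

f = (1/2)^(τ/t½) = (1/2)^(12/9) ≈ 0.3969.
C₀ = D/Vd = 239/44 ≈ 5.432 μg/mL.
Before the 5th dose, 4 doses have been given. Superposition: Cmin = C₀·(f + f² + … + f^4).
≈ 5.432 × (0.3969 + 0.1575 + 0.0625 + 0.0248) ≈ 5.432 × 0.6417 ≈ 3.486 μg/mL.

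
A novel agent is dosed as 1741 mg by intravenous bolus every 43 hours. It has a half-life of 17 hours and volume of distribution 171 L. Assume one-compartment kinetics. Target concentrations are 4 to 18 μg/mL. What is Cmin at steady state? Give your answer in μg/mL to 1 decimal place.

2.1 μg/mL

τ/t½ = 43/17 ≈ 2.5294, so fraction remaining f = (1/2)^(43/17) ≈ 0.1732.
Each bolus raises the concentration by D/Vd = 1741/171 ≈ 10.181 μg/mL.
Steady-state trough Cmin,ss = C₀·f/(1−f) ≈ 10.181 × 0.1732/0.8268 ≈ 2.133 μg/mL.
Trough 2.1 μg/mL vs MEC 4 μg/mL: subtherapeutic.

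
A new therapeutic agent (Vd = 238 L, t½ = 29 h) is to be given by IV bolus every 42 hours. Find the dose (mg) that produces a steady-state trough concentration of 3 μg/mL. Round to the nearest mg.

τ/t½ = 42/29 ≈ 1.4483, so f = (1/2)^(42/29) ≈ 0.366459.
Cmin,ss = (D/Vd)·f/(1−f), so D = Cmin,ss·Vd·(1−f)/f.
D = 3 × 238 × (1−f)/f ≈ 3 × 238 × 1.72882 ≈ 1234.38 mg.

1234 mg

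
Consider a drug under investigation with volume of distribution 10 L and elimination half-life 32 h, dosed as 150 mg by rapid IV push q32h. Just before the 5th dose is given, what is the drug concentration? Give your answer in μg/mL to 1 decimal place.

f = (1/2)^(τ/t½) = (1/2)^(32/32) ≈ 0.5000.
C₀ = D/Vd = 150/10 ≈ 15.000 μg/mL.
Before the 5th dose, 4 doses have been given. Superposition: Cmin = C₀·(f + f² + … + f^4).
≈ 15.000 × (0.5000 + 0.2500 + 0.1250 + 0.0625) ≈ 15.000 × 0.9375 ≈ 14.062 μg/mL.

14.1 μg/mL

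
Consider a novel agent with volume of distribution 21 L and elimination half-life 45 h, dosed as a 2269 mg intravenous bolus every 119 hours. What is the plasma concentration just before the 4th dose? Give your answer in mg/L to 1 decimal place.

20.5 mg/L

f = (1/2)^(τ/t½) = (1/2)^(119/45) ≈ 0.1599.
C₀ = D/Vd = 2269/21 ≈ 108.048 mg/L.
Before the 4th dose, 3 doses have been given. Superposition: Cmin = C₀·(f + f² + … + f^3).
≈ 108.048 × (0.1599 + 0.0256 + 0.0041) ≈ 108.048 × 0.1896 ≈ 20.486 mg/L.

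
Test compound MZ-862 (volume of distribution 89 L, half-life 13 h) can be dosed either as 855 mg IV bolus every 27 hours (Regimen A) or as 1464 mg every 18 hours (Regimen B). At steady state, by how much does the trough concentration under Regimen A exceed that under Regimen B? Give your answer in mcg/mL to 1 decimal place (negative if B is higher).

-7.2 mcg/mL

Regimen A: f = (1/2)^(27/13) ≈ 0.2370; Cmin,ss = (855/89)·f/(1−f) ≈ 2.984 mcg/mL.
Regimen B: f = (1/2)^(18/13) ≈ 0.3830; Cmin,ss = (1464/89)·f/(1−f) ≈ 10.211 mcg/mL.
Difference ≈ 2.984 − 10.211 ≈ -7.227 mcg/mL.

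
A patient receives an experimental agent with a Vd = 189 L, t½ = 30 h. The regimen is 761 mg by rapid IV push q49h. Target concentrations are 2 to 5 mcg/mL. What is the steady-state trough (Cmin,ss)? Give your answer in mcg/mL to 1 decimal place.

1.9 mcg/mL

Over one 49-h interval, 49/30 ≈ 1.6333 half-lives elapse, leaving f ≈ 0.3223 of each dose.
Accumulation ratio R = 1/(1 − f) ≈ 1/0.6777 ≈ 1.4756.
Each bolus raises the concentration by D/Vd = 761/189 ≈ 4.026 mcg/mL.
Cmax,ss = C₀/(1 − f) ≈ 4.026/0.6777 ≈ 5.941 mcg/mL.
Steady-state trough Cmin,ss = Cmax,ss·f ≈ 5.941 × 0.3223 ≈ 1.915 mcg/mL.
Trough 1.9 mcg/mL vs MEC 2 mcg/mL: subtherapeutic.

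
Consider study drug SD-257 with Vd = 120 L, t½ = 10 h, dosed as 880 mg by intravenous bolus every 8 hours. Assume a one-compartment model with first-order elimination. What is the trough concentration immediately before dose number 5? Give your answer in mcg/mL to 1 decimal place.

f = (1/2)^(τ/t½) = (1/2)^(8/10) ≈ 0.5743.
C₀ = D/Vd = 880/120 ≈ 7.333 mcg/mL.
Before the 5th dose, 4 doses have been given. Superposition: Cmin = C₀·(f + f² + … + f^4).
≈ 7.333 × (0.5743 + 0.3298 + 0.1894 + 0.1088) ≈ 7.333 × 1.2023 ≈ 8.816 mcg/mL.

8.8 mcg/mL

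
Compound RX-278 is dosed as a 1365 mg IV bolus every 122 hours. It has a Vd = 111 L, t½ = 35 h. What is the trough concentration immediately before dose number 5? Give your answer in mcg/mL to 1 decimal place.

f = (1/2)^(τ/t½) = (1/2)^(122/35) ≈ 0.0893.
C₀ = D/Vd = 1365/111 ≈ 12.297 mcg/mL.
Before the 5th dose, 4 doses have been given. Superposition: Cmin = C₀·(f + f² + … + f^4).
≈ 12.297 × (0.0893 + 0.0080 + 0.0007 + 0.0001) ≈ 12.297 × 0.0981 ≈ 1.206 mcg/mL.

1.2 mcg/mL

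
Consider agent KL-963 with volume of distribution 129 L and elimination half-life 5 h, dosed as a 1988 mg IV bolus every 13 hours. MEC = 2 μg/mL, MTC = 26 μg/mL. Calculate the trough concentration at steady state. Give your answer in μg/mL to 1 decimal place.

k = ln2/t½ = ln2/5 ≈ 0.138629 h⁻¹; fraction remaining f = e^(−kτ) = e^(−0.138629×13) ≈ 0.1649.
At steady state, accumulation factor R = 1/(1 − e^(−kτ)) ≈ 1.1975.
Single-dose peak C₀ = D/Vd = 1988/129 ≈ 15.411 μg/mL.
Cmax,ss = C₀/(1 − f) ≈ 15.411/0.8351 ≈ 18.454 μg/mL.
Steady-state trough Cmin,ss = Cmax,ss·f ≈ 18.454 × 0.1649 ≈ 3.043 μg/mL.
Trough 3.0 μg/mL vs MEC 2 μg/mL: adequate.

3.0 μg/mL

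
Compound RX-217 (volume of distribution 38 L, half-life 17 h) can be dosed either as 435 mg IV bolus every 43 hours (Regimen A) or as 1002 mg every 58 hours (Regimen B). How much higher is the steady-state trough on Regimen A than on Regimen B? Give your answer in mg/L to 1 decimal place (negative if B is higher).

Regimen A: f = (1/2)^(43/17) ≈ 0.1732; Cmin,ss = (435/38)·f/(1−f) ≈ 2.398 mg/L.
Regimen B: f = (1/2)^(58/17) ≈ 0.0940; Cmin,ss = (1002/38)·f/(1−f) ≈ 2.736 mg/L.
Difference ≈ 2.398 − 2.736 ≈ -0.338 mg/L.

-0.3 mg/L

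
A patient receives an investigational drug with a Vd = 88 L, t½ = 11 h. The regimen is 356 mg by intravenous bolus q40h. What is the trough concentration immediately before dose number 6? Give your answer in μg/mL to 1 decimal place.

0.4 μg/mL

f = (1/2)^(τ/t½) = (1/2)^(40/11) ≈ 0.0804.
C₀ = D/Vd = 356/88 ≈ 4.045 μg/mL.
Before the 6th dose, 5 doses have been given. Superposition: Cmin = C₀·(f + f² + … + f^5).
≈ 4.045 × (0.0804 + 0.0065 + 0.0005 + 0.0000 + 0.0000) ≈ 4.045 × 0.0874 ≈ 0.354 μg/mL.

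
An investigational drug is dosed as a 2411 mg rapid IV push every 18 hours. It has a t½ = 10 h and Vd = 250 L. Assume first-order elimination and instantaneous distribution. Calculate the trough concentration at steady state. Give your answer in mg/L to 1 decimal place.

k = ln2/t½ = ln2/10 ≈ 0.069315 h⁻¹; fraction remaining f = e^(−kτ) = e^(−0.069315×18) ≈ 0.2872.
At steady state, accumulation factor R = 1/(1 − e^(−kτ)) ≈ 1.4029.
Each bolus raises the concentration by D/Vd = 2411/250 ≈ 9.644 mg/L.
Steady-state peak Cmax,ss = C₀·R ≈ 9.644 × 1.4029 ≈ 13.530 mg/L.
One interval later, Cmin,ss = Cmax,ss·e^(−kτ) ≈ 13.530 × 0.2872 ≈ 3.886 mg/L.

3.9 mg/L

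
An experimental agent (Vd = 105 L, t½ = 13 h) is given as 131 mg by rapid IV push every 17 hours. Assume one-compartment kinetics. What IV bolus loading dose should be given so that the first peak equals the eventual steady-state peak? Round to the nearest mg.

f = (1/2)^(17/13) ≈ 0.403967; accumulation ratio R = 1/(1−f) ≈ 1.67776.
Loading dose to hit Cmax,ss on first dose: D_load = D_maint·R ≈ 131 × 1.67776 ≈ 219.79 mg.

220 mg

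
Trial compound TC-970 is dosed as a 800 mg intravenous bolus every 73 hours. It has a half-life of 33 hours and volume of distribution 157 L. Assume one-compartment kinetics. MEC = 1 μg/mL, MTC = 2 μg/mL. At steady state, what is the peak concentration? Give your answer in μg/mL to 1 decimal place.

k = ln2/t½ = ln2/33 ≈ 0.021004 h⁻¹; fraction remaining f = e^(−kτ) = e^(−0.021004×73) ≈ 0.2158.
At steady state, accumulation factor R = 1/(1 − e^(−kτ)) ≈ 1.2752.
Each bolus raises the concentration by D/Vd = 800/157 ≈ 5.096 μg/mL.
Cmax,ss = C₀/(1 − f) ≈ 5.096/0.7842 ≈ 6.498 μg/mL.
Peak 6.5 μg/mL vs MTC 2 μg/mL: exceeds toxic threshold.

6.5 μg/mL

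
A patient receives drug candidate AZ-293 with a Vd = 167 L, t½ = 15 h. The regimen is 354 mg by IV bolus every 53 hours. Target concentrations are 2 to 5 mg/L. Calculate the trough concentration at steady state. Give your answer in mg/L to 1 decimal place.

Over one 53-h interval, 53/15 ≈ 3.5333 half-lives elapse, leaving f ≈ 0.0864 of each dose.
At steady state, accumulation factor R = 1/(1 − e^(−kτ)) ≈ 1.0946.
Each bolus raises the concentration by D/Vd = 354/167 ≈ 2.120 mg/L.
Steady-state peak Cmax,ss = C₀·R ≈ 2.120 × 1.0946 ≈ 2.321 mg/L.
One interval later, Cmin,ss = Cmax,ss·e^(−kτ) ≈ 2.321 × 0.0864 ≈ 0.201 mg/L.
Trough 0.2 mg/L vs MEC 2 mg/L: subtherapeutic.

0.2 mg/L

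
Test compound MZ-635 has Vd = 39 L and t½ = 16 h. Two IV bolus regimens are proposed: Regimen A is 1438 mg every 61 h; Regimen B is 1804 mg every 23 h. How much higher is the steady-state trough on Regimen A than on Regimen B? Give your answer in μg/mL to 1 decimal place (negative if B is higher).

Regimen A: f = (1/2)^(61/16) ≈ 0.0712; Cmin,ss = (1438/39)·f/(1−f) ≈ 2.827 μg/mL.
Regimen B: f = (1/2)^(23/16) ≈ 0.3692; Cmin,ss = (1804/39)·f/(1−f) ≈ 27.073 μg/mL.
Difference ≈ 2.827 − 27.073 ≈ -24.246 μg/mL.

-24.2 μg/mL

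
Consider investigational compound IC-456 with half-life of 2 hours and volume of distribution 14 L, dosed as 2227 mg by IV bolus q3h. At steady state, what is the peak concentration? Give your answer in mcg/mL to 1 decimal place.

246.1 mcg/mL

Over one 3-h interval, 3/2 ≈ 1.5 half-lives elapse, leaving f ≈ 0.3536 of each dose.
Accumulation ratio R = 1/(1 − f) ≈ 1/0.6464 ≈ 1.5470.
Each bolus raises the concentration by D/Vd = 2227/14 ≈ 159.071 mcg/mL.
Steady-state peak Cmax,ss = C₀·R ≈ 159.071 × 1.5470 ≈ 246.083 mcg/mL.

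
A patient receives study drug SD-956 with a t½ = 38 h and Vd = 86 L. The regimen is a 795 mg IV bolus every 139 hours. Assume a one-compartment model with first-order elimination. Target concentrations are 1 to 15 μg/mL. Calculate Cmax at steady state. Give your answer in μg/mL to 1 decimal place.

10.0 μg/mL

Over one 139-h interval, 139/38 ≈ 3.6579 half-lives elapse, leaving f ≈ 0.0792 of each dose.
At steady state, accumulation factor R = 1/(1 − e^(−kτ)) ≈ 1.0860.
Single-dose peak C₀ = D/Vd = 795/86 ≈ 9.244 μg/mL.
Steady-state peak Cmax,ss = C₀·R ≈ 9.244 × 1.0860 ≈ 10.039 μg/mL.
Peak 10.0 μg/mL vs MTC 15 μg/mL: below toxic threshold.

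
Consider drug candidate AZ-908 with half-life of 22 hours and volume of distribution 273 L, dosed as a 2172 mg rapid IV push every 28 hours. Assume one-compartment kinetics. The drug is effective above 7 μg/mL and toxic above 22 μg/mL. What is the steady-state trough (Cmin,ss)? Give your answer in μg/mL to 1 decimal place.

5.6 μg/mL

k = ln2/t½ = ln2/22 ≈ 0.031507 h⁻¹; fraction remaining f = e^(−kτ) = e^(−0.031507×28) ≈ 0.4139.
Each bolus raises the concentration by D/Vd = 2172/273 ≈ 7.956 μg/mL.
Steady-state trough Cmin,ss = C₀·f/(1−f) ≈ 7.956 × 0.4139/0.5861 ≈ 5.618 μg/mL.
Trough 5.6 μg/mL vs MEC 7 μg/mL: subtherapeutic.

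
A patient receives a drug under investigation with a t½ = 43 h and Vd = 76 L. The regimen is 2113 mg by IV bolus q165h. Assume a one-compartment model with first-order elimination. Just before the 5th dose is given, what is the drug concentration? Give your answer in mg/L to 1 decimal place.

2.1 mg/L

f = (1/2)^(τ/t½) = (1/2)^(165/43) ≈ 0.0700.
C₀ = D/Vd = 2113/76 ≈ 27.803 mg/L.
Before the 5th dose, 4 doses have been given. Superposition: Cmin = C₀·(f + f² + … + f^4).
≈ 27.803 × (0.0700 + 0.0049 + 0.0003 + 0.0000) ≈ 27.803 × 0.0752 ≈ 2.091 mg/L.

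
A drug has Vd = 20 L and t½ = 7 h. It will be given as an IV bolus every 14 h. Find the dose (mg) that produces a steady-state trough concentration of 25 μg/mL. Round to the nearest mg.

τ/t½ = 14/7 ≈ 2, so f = (1/2)^(14/7) ≈ 0.250000.
Cmin,ss = (D/Vd)·f/(1−f), so D = Cmin,ss·Vd·(1−f)/f.
D = 25 × 20 × (1−f)/f ≈ 25 × 20 × 3.00000 ≈ 1500.00 mg.

1500 mg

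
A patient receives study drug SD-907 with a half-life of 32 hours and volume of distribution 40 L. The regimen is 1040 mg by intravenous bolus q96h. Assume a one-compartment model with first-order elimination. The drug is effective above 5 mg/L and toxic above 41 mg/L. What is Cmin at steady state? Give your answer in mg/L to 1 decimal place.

The dosing interval is 3 half-lives, so f = 2^(−3) = 0.125.
Accumulation ratio R = 1/(1 − f) = 1/0.875 = 8/7.
Single-dose peak C₀ = D/Vd = 1040/40 = 26 mg/L.
Steady-state peak Cmax,ss = C₀·R = 26 × 8/7 ≈ 29.714 mg/L.
Steady-state trough Cmin,ss = Cmax,ss·f ≈ 29.714 × 0.125 ≈ 3.714 mg/L.
Trough 3.7 mg/L vs MEC 5 mg/L: subtherapeutic.

3.7 mg/L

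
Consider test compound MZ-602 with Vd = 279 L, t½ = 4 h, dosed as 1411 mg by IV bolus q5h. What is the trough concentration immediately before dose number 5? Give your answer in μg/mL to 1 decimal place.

f = (1/2)^(τ/t½) = (1/2)^(5/4) ≈ 0.4204.
C₀ = D/Vd = 1411/279 ≈ 5.057 μg/mL.
Before the 5th dose, 4 doses have been given. Superposition: Cmin = C₀·(f + f² + … + f^4).
≈ 5.057 × (0.4204 + 0.1767 + 0.0743 + 0.0312) ≈ 5.057 × 0.7026 ≈ 3.553 μg/mL.

3.6 μg/mL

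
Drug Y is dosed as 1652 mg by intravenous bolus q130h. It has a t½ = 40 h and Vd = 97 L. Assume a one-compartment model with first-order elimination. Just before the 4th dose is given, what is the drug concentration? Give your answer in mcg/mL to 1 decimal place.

2.0 mcg/mL

f = (1/2)^(τ/t½) = (1/2)^(130/40) ≈ 0.1051.
C₀ = D/Vd = 1652/97 ≈ 17.031 mcg/mL.
Before the 4th dose, 3 doses have been given. Superposition: Cmin = C₀·(f + f² + … + f^3).
≈ 17.031 × (0.1051 + 0.0110 + 0.0012) ≈ 17.031 × 0.1173 ≈ 1.998 mcg/mL.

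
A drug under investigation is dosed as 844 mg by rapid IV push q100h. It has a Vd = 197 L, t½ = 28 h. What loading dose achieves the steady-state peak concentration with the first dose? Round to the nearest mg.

922 mg

f = (1/2)^(100/28) ≈ 0.084119; accumulation ratio R = 1/(1−f) ≈ 1.09184.
Loading dose to hit Cmax,ss on first dose: D_load = D_maint·R ≈ 844 × 1.09184 ≈ 921.51 mg.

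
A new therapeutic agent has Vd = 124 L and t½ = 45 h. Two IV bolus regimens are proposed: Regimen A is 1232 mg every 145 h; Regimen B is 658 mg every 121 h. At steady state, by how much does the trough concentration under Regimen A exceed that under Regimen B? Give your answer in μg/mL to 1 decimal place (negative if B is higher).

0.2 μg/mL

Regimen A: f = (1/2)^(145/45) ≈ 0.1072; Cmin,ss = (1232/124)·f/(1−f) ≈ 1.193 μg/mL.
Regimen B: f = (1/2)^(121/45) ≈ 0.1551; Cmin,ss = (658/124)·f/(1−f) ≈ 0.974 μg/mL.
Difference ≈ 1.193 − 0.974 ≈ 0.219 μg/mL.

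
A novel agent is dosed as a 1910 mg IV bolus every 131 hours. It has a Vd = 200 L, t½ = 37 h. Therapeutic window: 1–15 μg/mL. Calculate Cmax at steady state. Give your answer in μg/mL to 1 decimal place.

k = ln2/t½ = ln2/37 ≈ 0.018734 h⁻¹; fraction remaining f = e^(−kτ) = e^(−0.018734×131) ≈ 0.0859.
At steady state, accumulation factor R = 1/(1 − e^(−kτ)) ≈ 1.0940.
Each bolus raises the concentration by D/Vd = 1910/200 ≈ 9.550 μg/mL.
Steady-state peak Cmax,ss = C₀·R ≈ 9.550 × 1.0940 ≈ 10.448 μg/mL.
Peak 10.4 μg/mL vs MTC 15 μg/mL: below toxic threshold.

10.4 μg/mL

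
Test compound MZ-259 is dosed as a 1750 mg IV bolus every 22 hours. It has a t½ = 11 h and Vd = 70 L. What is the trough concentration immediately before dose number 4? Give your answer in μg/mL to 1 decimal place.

8.2 μg/mL

f = (1/2)^(τ/t½) = (1/2)^(22/11) ≈ 0.2500.
C₀ = D/Vd = 1750/70 ≈ 25.000 μg/mL.
Before the 4th dose, 3 doses have been given. Superposition: Cmin = C₀·(f + f² + … + f^3).
≈ 25.000 × (0.2500 + 0.0625 + 0.0156) ≈ 25.000 × 0.3281 ≈ 8.203 μg/mL.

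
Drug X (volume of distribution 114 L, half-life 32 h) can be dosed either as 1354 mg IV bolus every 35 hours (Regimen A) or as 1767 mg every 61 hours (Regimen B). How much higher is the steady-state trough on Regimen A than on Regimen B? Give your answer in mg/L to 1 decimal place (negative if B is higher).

4.8 mg/L

Regimen A: f = (1/2)^(35/32) ≈ 0.4685; Cmin,ss = (1354/114)·f/(1−f) ≈ 10.469 mg/L.
Regimen B: f = (1/2)^(61/32) ≈ 0.2668; Cmin,ss = (1767/114)·f/(1−f) ≈ 5.640 mg/L.
Difference ≈ 10.469 − 5.640 ≈ 4.829 mg/L.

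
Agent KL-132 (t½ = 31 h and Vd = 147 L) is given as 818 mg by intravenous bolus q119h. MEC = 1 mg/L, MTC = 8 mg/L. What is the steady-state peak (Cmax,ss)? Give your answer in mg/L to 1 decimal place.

6.0 mg/L

τ/t½ = 119/31 ≈ 3.8387, so fraction remaining f = (1/2)^(119/31) ≈ 0.0699.
Accumulation ratio R = 1/(1 − f) ≈ 1/0.9301 ≈ 1.0752.
Each bolus raises the concentration by D/Vd = 818/147 ≈ 5.565 mg/L.
Steady-state peak Cmax,ss = C₀·R ≈ 5.565 × 1.0752 ≈ 5.983 mg/L.
Peak 6.0 mg/L vs MTC 8 mg/L: below toxic threshold.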